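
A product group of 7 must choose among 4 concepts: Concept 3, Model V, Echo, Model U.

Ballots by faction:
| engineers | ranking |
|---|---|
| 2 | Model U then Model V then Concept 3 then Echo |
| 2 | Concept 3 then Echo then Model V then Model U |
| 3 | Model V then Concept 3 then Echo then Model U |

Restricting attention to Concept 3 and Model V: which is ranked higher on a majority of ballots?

Ballots ranking Concept 3 above Model V: 2.
Ballots ranking Model V above Concept 3: 7 − 2 = 5.
Model V wins the head-to-head 5–2.

Model V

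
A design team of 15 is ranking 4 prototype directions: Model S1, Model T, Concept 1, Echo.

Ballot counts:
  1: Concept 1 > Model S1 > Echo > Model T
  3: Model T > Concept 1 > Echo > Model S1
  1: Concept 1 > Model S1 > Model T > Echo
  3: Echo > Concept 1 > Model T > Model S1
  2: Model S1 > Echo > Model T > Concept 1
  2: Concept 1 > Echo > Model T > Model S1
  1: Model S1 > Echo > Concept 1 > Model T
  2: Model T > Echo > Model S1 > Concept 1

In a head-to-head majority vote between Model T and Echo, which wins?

Echo

Ballots ranking Model T above Echo: 3 + 1 + 2 = 6.
Ballots ranking Echo above Model T: 15 − 6 = 9.
Echo wins the head-to-head 9–6.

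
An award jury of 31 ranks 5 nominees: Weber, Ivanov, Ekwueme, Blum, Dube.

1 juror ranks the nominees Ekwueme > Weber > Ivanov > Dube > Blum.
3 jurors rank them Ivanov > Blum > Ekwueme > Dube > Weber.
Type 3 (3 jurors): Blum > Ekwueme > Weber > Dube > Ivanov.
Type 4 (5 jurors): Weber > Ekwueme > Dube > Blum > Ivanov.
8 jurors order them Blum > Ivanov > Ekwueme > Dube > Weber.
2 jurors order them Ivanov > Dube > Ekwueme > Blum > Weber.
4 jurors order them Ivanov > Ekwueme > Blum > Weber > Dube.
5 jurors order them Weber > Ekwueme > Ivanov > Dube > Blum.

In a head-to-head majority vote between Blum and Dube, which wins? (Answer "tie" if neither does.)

Ballots ranking Blum above Dube: 3 + 3 + 8 + 4 = 18.
Ballots ranking Dube above Blum: 31 − 18 = 13.
Blum wins the head-to-head 18–13.

Blum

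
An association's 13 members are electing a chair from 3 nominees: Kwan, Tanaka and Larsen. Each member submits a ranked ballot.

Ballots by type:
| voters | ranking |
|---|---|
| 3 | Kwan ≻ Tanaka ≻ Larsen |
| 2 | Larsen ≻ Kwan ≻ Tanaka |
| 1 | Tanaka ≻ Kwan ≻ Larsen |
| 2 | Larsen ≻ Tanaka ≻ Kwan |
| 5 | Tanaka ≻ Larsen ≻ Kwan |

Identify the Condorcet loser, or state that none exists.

Kwan

Head-to-head results (13 voters):
Kwan–Tanaka: Tanaka 8–5.
Kwan vs Larsen: Kwan preferred on 3+1 = 4 ballots; Larsen wins 9–4.
Tanaka vs Larsen: 3+1+5 = 9 for Tanaka, 4 for Larsen — Tanaka by 9–4.
Kwan loses to every other candidate — it is the Condorcet loser.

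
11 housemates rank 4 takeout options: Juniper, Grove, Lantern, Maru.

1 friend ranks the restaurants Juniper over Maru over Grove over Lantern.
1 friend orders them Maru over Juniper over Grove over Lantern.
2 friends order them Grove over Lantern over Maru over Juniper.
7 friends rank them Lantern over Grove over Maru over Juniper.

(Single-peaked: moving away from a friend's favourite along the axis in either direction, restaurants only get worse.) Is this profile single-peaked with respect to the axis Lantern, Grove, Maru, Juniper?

Axis positions: Lantern=1, Grove=2, Maru=3, Juniper=4.
Faction 1 (peak Juniper at position 4): ranking walks positions 4-3-2-1, expanding outward from the peak — single-peaked.
Faction 2 (peak Maru at position 3): ranking walks positions 3-4-2-1, expanding outward from the peak — single-peaked.
Faction 3 (peak Grove at position 2): ranking walks positions 2-1-3-4, expanding outward from the peak — single-peaked.
Faction 4 (peak Lantern at position 1): ranking walks positions 1-2-3-4, expanding outward from the peak — single-peaked.
Every ranking is single-peaked on this axis.

yes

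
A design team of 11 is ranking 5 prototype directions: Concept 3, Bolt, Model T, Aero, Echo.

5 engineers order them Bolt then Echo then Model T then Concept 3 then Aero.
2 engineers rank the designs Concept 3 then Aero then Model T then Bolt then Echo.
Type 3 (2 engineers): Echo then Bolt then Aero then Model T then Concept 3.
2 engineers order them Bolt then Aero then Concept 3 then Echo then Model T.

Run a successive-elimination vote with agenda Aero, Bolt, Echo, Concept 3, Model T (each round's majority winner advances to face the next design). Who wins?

Bolt

Round 1: Aero vs Bolt — 2–9, Bolt advances.
Round 2: Bolt vs Echo — 9–2, Bolt advances.
Round 3: Bolt vs Concept 3 — 9–2, Bolt advances.
Round 4: Bolt vs Model T — 9–2, Bolt advances.
The agenda winner is Bolt.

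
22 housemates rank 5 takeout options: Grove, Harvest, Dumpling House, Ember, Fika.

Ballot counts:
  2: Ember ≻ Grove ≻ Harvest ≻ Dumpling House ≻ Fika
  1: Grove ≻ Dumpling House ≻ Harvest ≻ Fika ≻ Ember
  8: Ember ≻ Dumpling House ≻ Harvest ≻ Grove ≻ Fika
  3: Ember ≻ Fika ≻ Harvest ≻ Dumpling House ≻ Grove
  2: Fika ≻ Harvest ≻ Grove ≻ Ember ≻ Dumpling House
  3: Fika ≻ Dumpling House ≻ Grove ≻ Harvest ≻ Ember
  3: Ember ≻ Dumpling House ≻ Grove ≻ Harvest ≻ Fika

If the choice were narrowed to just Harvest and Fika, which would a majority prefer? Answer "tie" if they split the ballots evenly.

Harvest

Ballots ranking Harvest above Fika: 2 + 1 + 8 + 3 = 14.
Ballots ranking Fika above Harvest: 22 − 14 = 8.
Harvest wins the head-to-head 14–8.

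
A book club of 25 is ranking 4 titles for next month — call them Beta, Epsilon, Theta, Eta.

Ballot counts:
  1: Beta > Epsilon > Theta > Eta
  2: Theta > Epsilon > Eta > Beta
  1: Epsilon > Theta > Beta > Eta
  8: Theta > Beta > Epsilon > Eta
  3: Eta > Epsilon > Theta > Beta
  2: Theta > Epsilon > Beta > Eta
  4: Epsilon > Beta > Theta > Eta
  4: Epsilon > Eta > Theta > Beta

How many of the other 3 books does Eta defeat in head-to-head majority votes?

0

Eta against each rival (25 members):
Eta vs Beta: Eta is ranked higher on 2+3+4 = 9 ballots, Beta on 16. Beta wins 16–9.
Eta vs Epsilon: Epsilon wins 22–3.
Eta vs Theta: 7 to 18, Theta.
Eta beats no one; loses to Beta, Epsilon, Theta — 0 pairwise wins.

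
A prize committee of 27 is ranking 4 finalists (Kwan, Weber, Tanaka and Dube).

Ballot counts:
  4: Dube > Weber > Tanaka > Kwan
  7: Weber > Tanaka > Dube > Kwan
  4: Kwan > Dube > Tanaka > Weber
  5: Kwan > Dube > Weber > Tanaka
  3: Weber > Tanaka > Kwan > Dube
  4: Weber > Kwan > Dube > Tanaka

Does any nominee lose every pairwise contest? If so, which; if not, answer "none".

Pairwise majorities:
Kwan vs Weber: 9 to 18, Weber.
Kwan vs Tanaka: Kwan preferred on 4+5+4 = 13 ballots; Tanaka wins 14–13.
Kwan vs Dube: 16 to 11, Kwan.
Weber vs Tanaka: Weber, 23–4.
Weber vs Dube: Weber wins 14–13.
Tanaka vs Dube: Dube wins 17–10.
No nominee is winless: Kwan beats Dube; Weber beats Kwan; Tanaka beats Kwan; Dube beats Tanaka. There is no Condorcet loser.

none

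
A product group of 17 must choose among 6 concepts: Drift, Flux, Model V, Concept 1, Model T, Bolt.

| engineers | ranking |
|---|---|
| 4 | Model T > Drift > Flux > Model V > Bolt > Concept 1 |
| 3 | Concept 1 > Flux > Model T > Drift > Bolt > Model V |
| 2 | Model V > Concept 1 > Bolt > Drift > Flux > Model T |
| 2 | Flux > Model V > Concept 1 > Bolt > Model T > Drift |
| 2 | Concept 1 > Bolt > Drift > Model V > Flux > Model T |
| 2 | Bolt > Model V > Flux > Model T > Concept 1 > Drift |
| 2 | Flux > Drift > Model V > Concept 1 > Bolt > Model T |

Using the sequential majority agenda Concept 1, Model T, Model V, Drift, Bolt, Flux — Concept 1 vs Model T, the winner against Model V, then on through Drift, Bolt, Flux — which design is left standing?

Flux

Round 1: Concept 1 vs Model T — 11–6, Concept 1 advances.
Round 2: Concept 1 vs Model V — 5–12, Model V advances.
Round 3: Model V vs Drift — 6–11, Drift advances.
Round 4: Drift vs Bolt — 9–8, Drift advances.
Round 5: Drift vs Flux — 8–9, Flux advances.
The agenda winner is Flux.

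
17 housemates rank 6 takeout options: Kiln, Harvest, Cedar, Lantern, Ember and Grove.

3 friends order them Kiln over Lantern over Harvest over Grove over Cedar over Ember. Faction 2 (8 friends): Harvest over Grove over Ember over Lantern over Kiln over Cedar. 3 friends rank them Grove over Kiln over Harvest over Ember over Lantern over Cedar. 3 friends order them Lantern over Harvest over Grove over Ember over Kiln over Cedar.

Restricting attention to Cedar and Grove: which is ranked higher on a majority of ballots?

No ballot ranks Cedar above Grove: 0.
Ballots ranking Grove above Cedar: 17 − 0 = 17.
Grove wins the head-to-head 17–0.

Grove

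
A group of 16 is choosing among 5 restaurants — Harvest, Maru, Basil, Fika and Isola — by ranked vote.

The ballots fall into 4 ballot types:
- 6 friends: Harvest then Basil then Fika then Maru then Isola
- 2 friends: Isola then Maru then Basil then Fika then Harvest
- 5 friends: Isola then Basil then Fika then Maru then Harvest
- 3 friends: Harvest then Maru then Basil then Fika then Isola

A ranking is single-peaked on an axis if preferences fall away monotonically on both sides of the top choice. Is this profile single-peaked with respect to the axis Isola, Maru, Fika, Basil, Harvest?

no

Axis positions: Isola=1, Maru=2, Fika=3, Basil=4, Harvest=5.
Ballot type 1 (peak Harvest at position 5): ranking walks positions 5-4-3-2-1, expanding outward from the peak — single-peaked.
Ballot type 2: ranking walks positions 1-2-4-3-5; Basil is ranked above Fika even though Fika lies between Basil and the peak Isola on the axis — preferences dip and rise again. Not single-peaked.
Ballot type 3: ranking walks positions 1-4-3-2-5; Basil is ranked above Maru even though Maru lies between Basil and the peak Isola on the axis — preferences dip and rise again. Not single-peaked.
Ballot type 4: ranking walks positions 5-2-4-3-1; Maru is ranked above Basil even though Basil lies between Maru and the peak Harvest on the axis — preferences dip and rise again. Not single-peaked.
Ballot type 2 violates single-peakedness, so the profile is not single-peaked on this axis.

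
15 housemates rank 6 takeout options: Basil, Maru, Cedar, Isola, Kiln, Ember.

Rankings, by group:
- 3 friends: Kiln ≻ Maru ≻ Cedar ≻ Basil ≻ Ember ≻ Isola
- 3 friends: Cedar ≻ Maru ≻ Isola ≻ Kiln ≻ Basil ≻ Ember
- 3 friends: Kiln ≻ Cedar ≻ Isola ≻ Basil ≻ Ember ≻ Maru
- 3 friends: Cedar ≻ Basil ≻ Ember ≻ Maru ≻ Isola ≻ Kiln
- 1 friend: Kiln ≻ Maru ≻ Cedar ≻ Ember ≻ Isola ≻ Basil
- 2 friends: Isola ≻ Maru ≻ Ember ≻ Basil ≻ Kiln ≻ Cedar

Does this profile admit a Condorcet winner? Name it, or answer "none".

none

Head-to-head results (15 friends):
Basil vs Maru: 3+3 = 6 for Basil, 9 for Maru — Maru by 9–6.
Basil vs Cedar: 2 to 13, Cedar.
Basil vs Isola: Basil is ranked higher on 3+3 = 6 ballots, Isola on 9. Isola wins 9–6.
Basil vs Kiln: Basil preferred on 3+2 = 5 ballots; Kiln wins 10–5.
Basil vs Ember: Basil preferred on 3+3+3+3 = 12 ballots; Basil wins 12–3.
Maru vs Cedar: 3+1+2 = 6 for Maru, 9 for Cedar — Cedar by 9–6.
Maru vs Isola: 3+3+3+1 = 10 for Maru, 5 for Isola — Maru by 10–5.
Maru vs Kiln: Maru preferred on 3+3+2 = 8 ballots; Maru wins 8–7.
Maru vs Ember: Maru preferred on 3+3+1+2 = 9 ballots; Maru wins 9–6.
Cedar vs Isola: 3+3+3+3+1 = 13 for Cedar, 2 for Isola — Cedar by 13–2.
Cedar vs Kiln: Cedar preferred on 3+3 = 6 ballots; Kiln wins 9–6.
Cedar vs Ember: Cedar preferred on 3+3+3+3+1 = 13 ballots; Cedar wins 13–2.
Isola vs Kiln: Isola preferred on 3+3+2 = 8 ballots; Isola wins 8–7.
Isola vs Ember: 8 to 7, Isola.
Kiln vs Ember: 10 to 5, Kiln.
Each restaurant drops at least one matchup (Basil loses to Maru; Maru loses to Cedar; Cedar loses to Kiln; Isola loses to Maru; Kiln loses to Maru; Ember loses to Basil); the cycle Maru beats Kiln beats Cedar beats Maru rules out a Condorcet winner.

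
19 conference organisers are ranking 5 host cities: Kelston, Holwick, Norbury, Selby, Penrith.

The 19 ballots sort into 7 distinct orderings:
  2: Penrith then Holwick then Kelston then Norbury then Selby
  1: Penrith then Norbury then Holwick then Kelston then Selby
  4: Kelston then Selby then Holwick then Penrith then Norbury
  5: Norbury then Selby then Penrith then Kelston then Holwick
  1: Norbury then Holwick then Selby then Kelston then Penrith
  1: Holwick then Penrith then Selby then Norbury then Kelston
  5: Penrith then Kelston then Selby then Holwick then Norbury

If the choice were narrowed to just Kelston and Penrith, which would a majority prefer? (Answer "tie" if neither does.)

Penrith

Ballots ranking Kelston above Penrith: 4 + 1 = 5.
Ballots ranking Penrith above Kelston: 19 − 5 = 14.
Penrith wins the head-to-head 14–5.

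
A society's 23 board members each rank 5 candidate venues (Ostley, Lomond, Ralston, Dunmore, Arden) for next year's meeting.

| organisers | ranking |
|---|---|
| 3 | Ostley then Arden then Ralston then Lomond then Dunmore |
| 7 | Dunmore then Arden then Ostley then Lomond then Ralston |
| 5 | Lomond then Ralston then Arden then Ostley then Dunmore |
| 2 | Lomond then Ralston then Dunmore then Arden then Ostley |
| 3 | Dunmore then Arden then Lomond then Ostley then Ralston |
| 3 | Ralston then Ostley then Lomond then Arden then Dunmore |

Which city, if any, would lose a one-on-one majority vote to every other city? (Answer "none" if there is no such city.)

none

Pairwise majorities:
Ostley vs Lomond: 3+7+3 = 13 for Ostley, 10 for Lomond — Ostley by 13–10.
Ostley vs Ralston: 13 to 10, Ostley.
Ostley vs Dunmore: Ostley preferred on 3+5+3 = 11 ballots; Dunmore wins 12–11.
Ostley vs Arden: Arden, 17–6.
Lomond vs Ralston: Lomond, 17–6.
Lomond vs Dunmore: Lomond, 13–10.
Lomond vs Arden: 10 to 13, Arden.
Ralston vs Dunmore: Ralston is ranked higher on 3+5+2+3 = 13 ballots, Dunmore on 10. Ralston wins 13–10.
Ralston vs Arden: Arden wins 13–10.
Dunmore vs Arden: Dunmore wins 12–11.
No city is winless: Ostley beats Lomond; Lomond beats Ralston; Ralston beats Dunmore; Dunmore beats Ostley; Arden beats Ostley. There is no Condorcet loser.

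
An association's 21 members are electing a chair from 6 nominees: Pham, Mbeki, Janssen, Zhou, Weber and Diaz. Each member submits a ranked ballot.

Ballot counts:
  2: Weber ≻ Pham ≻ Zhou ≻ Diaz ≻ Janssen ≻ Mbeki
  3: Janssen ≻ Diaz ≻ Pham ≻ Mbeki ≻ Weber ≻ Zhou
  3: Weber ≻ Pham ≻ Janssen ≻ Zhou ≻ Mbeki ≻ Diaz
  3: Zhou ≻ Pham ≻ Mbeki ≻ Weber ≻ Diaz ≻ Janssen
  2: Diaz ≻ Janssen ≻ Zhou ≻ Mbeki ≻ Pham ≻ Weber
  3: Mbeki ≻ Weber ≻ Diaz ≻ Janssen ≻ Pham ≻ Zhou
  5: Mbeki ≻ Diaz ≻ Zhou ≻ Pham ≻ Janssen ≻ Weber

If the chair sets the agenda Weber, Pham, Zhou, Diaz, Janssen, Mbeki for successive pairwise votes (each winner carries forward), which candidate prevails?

Mbeki

Round 1: Weber vs Pham — 8–13, Pham advances.
Round 2: Pham vs Zhou — 11–10, Pham advances.
Round 3: Pham vs Diaz — 8–13, Diaz advances.
Round 4: Diaz vs Janssen — 15–6, Diaz advances.
Round 5: Diaz vs Mbeki — 7–14, Mbeki advances.
Mbeki survives the agenda.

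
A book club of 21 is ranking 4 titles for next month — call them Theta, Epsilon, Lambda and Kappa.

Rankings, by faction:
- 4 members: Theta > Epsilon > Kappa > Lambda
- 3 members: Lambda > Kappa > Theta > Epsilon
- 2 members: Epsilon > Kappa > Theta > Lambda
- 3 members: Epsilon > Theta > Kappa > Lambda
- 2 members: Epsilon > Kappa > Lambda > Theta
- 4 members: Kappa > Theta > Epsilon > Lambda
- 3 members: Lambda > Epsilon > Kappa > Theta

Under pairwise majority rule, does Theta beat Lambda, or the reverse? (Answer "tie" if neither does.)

Ballots ranking Theta above Lambda: 4 + 2 + 3 + 4 = 13.
Ballots ranking Lambda above Theta: 21 − 13 = 8.
Theta wins the head-to-head 13–8.

Theta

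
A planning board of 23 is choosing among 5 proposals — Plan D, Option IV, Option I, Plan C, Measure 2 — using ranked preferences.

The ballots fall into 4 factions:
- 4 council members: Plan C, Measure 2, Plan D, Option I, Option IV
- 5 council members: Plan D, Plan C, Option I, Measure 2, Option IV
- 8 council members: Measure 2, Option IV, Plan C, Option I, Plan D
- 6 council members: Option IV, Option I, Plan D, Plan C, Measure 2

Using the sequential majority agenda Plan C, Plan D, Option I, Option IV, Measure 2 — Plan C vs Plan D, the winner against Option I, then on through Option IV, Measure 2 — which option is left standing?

Round 1: Plan C vs Plan D — 12–11, Plan C advances.
Round 2: Plan C vs Option I — 17–6, Plan C advances.
Round 3: Plan C vs Option IV — 9–14, Option IV advances.
Round 4: Option IV vs Measure 2 — 6–17, Measure 2 advances.
The agenda winner is Measure 2.

Measure 2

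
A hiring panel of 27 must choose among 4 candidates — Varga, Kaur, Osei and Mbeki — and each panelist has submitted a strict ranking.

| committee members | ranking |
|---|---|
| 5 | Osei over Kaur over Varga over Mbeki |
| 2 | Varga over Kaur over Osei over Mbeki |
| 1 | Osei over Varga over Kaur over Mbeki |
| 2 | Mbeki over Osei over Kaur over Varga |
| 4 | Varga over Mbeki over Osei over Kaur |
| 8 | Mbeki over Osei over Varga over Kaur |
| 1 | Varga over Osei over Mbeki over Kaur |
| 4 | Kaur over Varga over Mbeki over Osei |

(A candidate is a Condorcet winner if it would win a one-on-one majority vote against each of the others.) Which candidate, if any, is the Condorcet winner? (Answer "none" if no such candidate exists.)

Head-to-head results (27 committee members):
Varga vs Kaur: Varga is ranked higher on 2+1+4+8+1 = 16 ballots, Kaur on 11. Varga wins 16–11.
Varga vs Osei: 2+4+1+4 = 11 for Varga, 16 for Osei — Osei by 16–11.
Varga vs Mbeki: Varga, 17–10.
Kaur vs Osei: Osei, 21–6.
Kaur vs Mbeki: 12 to 15, Mbeki.
Osei vs Mbeki: 9 to 18, Mbeki.
Every candidate loses at least once (Varga loses to Osei; Kaur loses to Varga; Osei loses to Mbeki; Mbeki loses to Varga). The majority relation contains the cycle Varga > Mbeki > Osei > Varga, so there is no Condorcet winner.

none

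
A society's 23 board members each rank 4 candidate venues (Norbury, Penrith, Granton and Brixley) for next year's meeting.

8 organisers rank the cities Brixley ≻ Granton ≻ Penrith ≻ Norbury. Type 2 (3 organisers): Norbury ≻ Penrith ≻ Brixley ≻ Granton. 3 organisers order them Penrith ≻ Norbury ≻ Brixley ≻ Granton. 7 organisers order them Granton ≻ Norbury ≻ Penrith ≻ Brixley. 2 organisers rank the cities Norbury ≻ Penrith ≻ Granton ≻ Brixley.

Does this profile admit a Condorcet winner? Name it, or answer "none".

Head-to-head results (23 organisers):
Norbury vs Penrith: Norbury wins 12–11.
Norbury vs Granton: 8 to 15, Granton.
Norbury vs Brixley: 15 to 8, Norbury.
Penrith vs Granton: Granton, 15–8.
Penrith vs Brixley: Penrith wins 15–8.
Granton vs Brixley: Brixley, 14–9.
No city is unbeaten: Norbury loses to Granton; Penrith loses to Norbury; Granton loses to Brixley; Brixley loses to Norbury. In particular Norbury > Brixley > Granton > Norbury is a majority cycle — no Condorcet winner exists.

none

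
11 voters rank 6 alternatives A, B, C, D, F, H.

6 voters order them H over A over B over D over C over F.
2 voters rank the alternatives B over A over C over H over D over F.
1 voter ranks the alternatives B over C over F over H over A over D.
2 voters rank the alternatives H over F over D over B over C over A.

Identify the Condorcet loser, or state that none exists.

Pairwise majorities:
A vs B: A is ranked higher on 6 ballots, B on 5. A wins 6–5.
A vs C: A preferred on 6+2 = 8 ballots; A wins 8–3.
A–D: A 9–2.
A vs F: A is ranked higher on 6+2 = 8 ballots, F on 3. A wins 8–3.
A vs H: A preferred on 2 ballots; H wins 9–2.
B vs C: B, 11–0.
B–D: B 9–2.
B vs F: B, 9–2.
B vs H: B preferred on 2+1 = 3 ballots; H wins 8–3.
C vs D: D wins 8–3.
C vs F: C, 9–2.
C vs H: H, 8–3.
D vs F: D, 8–3.
D vs H: D preferred on 0 ballots; H wins 11–0.
F vs H: 1 to 10, H.
F loses to every other alternative — it is the Condorcet loser.

F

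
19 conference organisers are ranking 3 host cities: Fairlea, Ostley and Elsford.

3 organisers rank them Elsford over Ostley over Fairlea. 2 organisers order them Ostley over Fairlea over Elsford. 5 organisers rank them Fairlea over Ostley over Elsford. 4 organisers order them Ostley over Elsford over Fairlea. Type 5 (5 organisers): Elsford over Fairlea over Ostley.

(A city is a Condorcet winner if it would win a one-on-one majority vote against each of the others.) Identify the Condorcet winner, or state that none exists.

none

Check each pair by majority over 19 ballots:
Fairlea–Ostley: Fairlea 10–9.
Fairlea vs Elsford: Elsford wins 12–7.
Ostley–Elsford: Ostley 11–8.
No city is unbeaten: Fairlea loses to Elsford; Ostley loses to Fairlea; Elsford loses to Ostley. In particular Fairlea → Ostley → Elsford → Fairlea is a majority cycle — no Condorcet winner exists.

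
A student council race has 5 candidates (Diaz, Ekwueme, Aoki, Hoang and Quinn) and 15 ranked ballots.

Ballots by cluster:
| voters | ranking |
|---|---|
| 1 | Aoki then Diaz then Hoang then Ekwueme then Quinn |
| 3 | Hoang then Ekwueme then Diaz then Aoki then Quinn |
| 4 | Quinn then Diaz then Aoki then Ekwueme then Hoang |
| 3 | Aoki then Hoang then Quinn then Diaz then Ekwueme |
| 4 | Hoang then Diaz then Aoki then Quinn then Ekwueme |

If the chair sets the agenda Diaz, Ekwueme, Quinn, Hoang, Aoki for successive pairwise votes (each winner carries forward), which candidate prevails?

Round 1: Diaz vs Ekwueme — 12–3, Diaz advances.
Round 2: Diaz vs Quinn — 8–7, Diaz advances.
Round 3: Diaz vs Hoang — 5–10, Hoang advances.
Round 4: Hoang vs Aoki — 7–8, Aoki advances.
Aoki survives the agenda.

Aoki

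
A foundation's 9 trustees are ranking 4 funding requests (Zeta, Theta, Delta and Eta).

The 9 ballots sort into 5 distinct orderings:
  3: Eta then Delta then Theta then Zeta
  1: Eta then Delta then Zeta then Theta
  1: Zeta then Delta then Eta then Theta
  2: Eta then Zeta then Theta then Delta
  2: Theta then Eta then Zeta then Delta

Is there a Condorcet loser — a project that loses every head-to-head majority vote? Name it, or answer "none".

none

Pairwise majorities:
Zeta vs Theta: Zeta preferred on 1+1+2 = 4 ballots; Theta wins 5–4.
Zeta vs Delta: Zeta preferred on 1+2+2 = 5 ballots; Zeta wins 5–4.
Zeta vs Eta: Eta, 8–1.
Theta vs Delta: Theta is ranked higher on 2+2 = 4 ballots, Delta on 5. Delta wins 5–4.
Theta vs Eta: Eta, 7–2.
Delta vs Eta: Eta wins 8–1.
No project is winless: Zeta beats Delta; Theta beats Zeta; Delta beats Theta; Eta beats Zeta. There is no Condorcet loser.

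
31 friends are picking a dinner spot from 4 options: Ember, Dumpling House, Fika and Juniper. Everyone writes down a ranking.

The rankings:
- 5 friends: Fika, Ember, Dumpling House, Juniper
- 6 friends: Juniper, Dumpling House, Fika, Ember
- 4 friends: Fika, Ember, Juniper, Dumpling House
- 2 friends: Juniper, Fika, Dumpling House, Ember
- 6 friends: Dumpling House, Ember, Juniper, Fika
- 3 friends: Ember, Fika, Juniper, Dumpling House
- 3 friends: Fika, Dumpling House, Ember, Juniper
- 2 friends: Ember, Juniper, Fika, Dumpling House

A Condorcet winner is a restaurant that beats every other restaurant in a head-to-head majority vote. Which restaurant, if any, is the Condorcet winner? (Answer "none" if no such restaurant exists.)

Head-to-head results (31 friends):
Ember–Dumpling House: Dumpling House 17–14.
Ember vs Fika: Fika wins 20–11.
Ember vs Juniper: Ember wins 23–8.
Dumpling House–Fika: Fika 19–12.
Dumpling House–Juniper: Juniper 17–14.
Fika vs Juniper: Juniper, 16–15.
Each restaurant drops at least one matchup (Ember loses to Dumpling House; Dumpling House loses to Fika; Fika loses to Juniper; Juniper loses to Ember); the cycle Ember → Juniper → Dumpling House → Ember rules out a Condorcet winner.

none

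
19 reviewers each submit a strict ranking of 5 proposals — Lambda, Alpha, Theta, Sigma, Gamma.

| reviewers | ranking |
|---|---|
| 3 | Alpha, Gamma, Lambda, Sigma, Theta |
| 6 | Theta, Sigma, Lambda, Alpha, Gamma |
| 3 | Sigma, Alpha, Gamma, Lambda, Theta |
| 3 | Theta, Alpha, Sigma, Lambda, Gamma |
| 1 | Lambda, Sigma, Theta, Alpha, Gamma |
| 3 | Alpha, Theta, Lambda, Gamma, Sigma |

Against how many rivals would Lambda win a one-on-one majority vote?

Lambda against each rival (19 reviewers):
Lambda vs Alpha: Alpha, 12–7.
Lambda vs Theta: Lambda preferred on 3+3+1 = 7 ballots; Theta wins 12–7.
Lambda vs Sigma: Sigma, 12–7.
Lambda vs Gamma: Lambda is ranked higher on 6+3+1+3 = 13 ballots, Gamma on 6. Lambda wins 13–6.
Lambda beats Gamma; loses to Alpha, Theta, Sigma — 1 pairwise win.

1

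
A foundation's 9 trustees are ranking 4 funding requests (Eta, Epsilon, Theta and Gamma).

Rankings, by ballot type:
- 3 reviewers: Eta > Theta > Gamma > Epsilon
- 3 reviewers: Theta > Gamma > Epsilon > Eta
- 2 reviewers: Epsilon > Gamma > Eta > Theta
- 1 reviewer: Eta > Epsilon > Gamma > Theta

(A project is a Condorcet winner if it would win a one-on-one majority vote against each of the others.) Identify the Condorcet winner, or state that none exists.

Check each pair by majority over 9 ballots:
Eta–Epsilon: Epsilon 5–4.
Eta–Theta: Eta 6–3.
Eta vs Gamma: Gamma, 5–4.
Epsilon–Theta: Theta 6–3.
Epsilon vs Gamma: Gamma wins 6–3.
Theta vs Gamma: Theta, 6–3.
Each project drops at least one matchup (Eta loses to Epsilon; Epsilon loses to Theta; Theta loses to Eta; Gamma loses to Theta); the cycle Eta beats Theta beats Epsilon beats Eta rules out a Condorcet winner.

none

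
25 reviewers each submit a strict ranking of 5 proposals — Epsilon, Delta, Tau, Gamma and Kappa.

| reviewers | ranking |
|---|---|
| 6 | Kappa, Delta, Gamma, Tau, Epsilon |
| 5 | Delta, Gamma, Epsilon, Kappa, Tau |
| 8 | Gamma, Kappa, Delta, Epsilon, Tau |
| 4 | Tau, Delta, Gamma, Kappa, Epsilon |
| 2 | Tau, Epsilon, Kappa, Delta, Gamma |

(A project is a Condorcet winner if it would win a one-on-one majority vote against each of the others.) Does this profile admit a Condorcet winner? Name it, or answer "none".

none

Head-to-head results (25 reviewers):
Epsilon vs Delta: Delta wins 23–2.
Epsilon vs Tau: Epsilon, 13–12.
Epsilon vs Gamma: Gamma, 23–2.
Epsilon vs Kappa: Epsilon is ranked higher on 5+2 = 7 ballots, Kappa on 18. Kappa wins 18–7.
Delta vs Tau: Delta preferred on 6+5+8 = 19 ballots; Delta wins 19–6.
Delta–Gamma: Delta 17–8.
Delta vs Kappa: 9 to 16, Kappa.
Tau vs Gamma: Gamma, 19–6.
Tau vs Kappa: Tau is ranked higher on 4+2 = 6 ballots, Kappa on 19. Kappa wins 19–6.
Gamma vs Kappa: Gamma is ranked higher on 5+8+4 = 17 ballots, Kappa on 8. Gamma wins 17–8.
Every project loses at least once (Epsilon loses to Delta; Delta loses to Kappa; Tau loses to Epsilon; Gamma loses to Delta; Kappa loses to Gamma). The majority relation contains the cycle Delta > Gamma > Kappa > Delta, so there is no Condorcet winner.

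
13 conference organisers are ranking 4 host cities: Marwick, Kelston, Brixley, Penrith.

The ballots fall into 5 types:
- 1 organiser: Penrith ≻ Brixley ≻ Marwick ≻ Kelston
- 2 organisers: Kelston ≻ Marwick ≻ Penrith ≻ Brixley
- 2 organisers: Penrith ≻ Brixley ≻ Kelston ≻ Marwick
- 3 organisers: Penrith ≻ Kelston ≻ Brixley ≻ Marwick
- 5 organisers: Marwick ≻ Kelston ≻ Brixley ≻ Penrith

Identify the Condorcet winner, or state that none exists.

Head-to-head results (13 organisers):
Marwick vs Kelston: 6 to 7, Kelston.
Marwick vs Brixley: Marwick, 7–6.
Marwick–Penrith: Marwick 7–6.
Kelston–Brixley: Kelston 10–3.
Kelston vs Penrith: Kelston is ranked higher on 2+5 = 7 ballots, Penrith on 6. Kelston wins 7–6.
Brixley vs Penrith: Brixley preferred on 5 ballots; Penrith wins 8–5.
Only Kelston has no losses; Kelston is the Condorcet winner.

Kelston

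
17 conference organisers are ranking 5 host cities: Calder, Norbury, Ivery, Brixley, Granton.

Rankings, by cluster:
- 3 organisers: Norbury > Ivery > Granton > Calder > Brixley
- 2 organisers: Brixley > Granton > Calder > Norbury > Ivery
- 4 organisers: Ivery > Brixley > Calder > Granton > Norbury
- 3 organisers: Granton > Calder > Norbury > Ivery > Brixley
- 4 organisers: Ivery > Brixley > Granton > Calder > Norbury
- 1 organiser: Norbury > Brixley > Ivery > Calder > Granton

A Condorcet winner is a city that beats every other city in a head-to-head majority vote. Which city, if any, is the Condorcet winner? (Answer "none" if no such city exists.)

none

Check each pair by majority over 17 ballots:
Calder vs Norbury: Calder wins 13–4.
Calder vs Ivery: Ivery wins 12–5.
Calder vs Brixley: 3+3 = 6 for Calder, 11 for Brixley — Brixley by 11–6.
Calder vs Granton: 5 to 12, Granton.
Norbury vs Ivery: Norbury is ranked higher on 3+2+3+1 = 9 ballots, Ivery on 8. Norbury wins 9–8.
Norbury vs Brixley: 3+3+1 = 7 for Norbury, 10 for Brixley — Brixley by 10–7.
Norbury vs Granton: 4 to 13, Granton.
Ivery–Brixley: Ivery 14–3.
Ivery–Granton: Ivery 12–5.
Brixley vs Granton: Brixley preferred on 2+4+4+1 = 11 ballots; Brixley wins 11–6.
No city is unbeaten: Calder loses to Ivery; Norbury loses to Calder; Ivery loses to Norbury; Brixley loses to Ivery; Granton loses to Ivery. In particular Calder → Norbury → Ivery → Calder is a majority cycle — no Condorcet winner exists.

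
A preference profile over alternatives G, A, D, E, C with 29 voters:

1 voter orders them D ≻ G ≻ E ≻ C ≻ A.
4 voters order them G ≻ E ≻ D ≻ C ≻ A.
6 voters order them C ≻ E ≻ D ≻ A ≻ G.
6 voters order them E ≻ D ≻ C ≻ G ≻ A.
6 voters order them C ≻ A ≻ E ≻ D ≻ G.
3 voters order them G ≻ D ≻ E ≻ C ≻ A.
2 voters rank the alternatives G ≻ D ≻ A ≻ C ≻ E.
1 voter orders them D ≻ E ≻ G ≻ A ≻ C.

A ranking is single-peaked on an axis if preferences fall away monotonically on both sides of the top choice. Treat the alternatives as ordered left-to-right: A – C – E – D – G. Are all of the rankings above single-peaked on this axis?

no

Axis positions: A=1, C=2, E=3, D=4, G=5.
Bloc 1 (peak D at position 4): ranking walks positions 4-5-3-2-1, expanding outward from the peak — single-peaked.
Bloc 2: ranking walks positions 5-3-4-2-1; E is ranked above D even though D lies between E and the peak G on the axis — preferences dip and rise again. Not single-peaked.
Bloc 3 (peak C at position 2): ranking walks positions 2-3-4-1-5, expanding outward from the peak — single-peaked.
Bloc 4 (peak E at position 3): ranking walks positions 3-4-2-5-1, expanding outward from the peak — single-peaked.
Bloc 5 (peak C at position 2): ranking walks positions 2-1-3-4-5, expanding outward from the peak — single-peaked.
Bloc 6 (peak G at position 5): ranking walks positions 5-4-3-2-1, expanding outward from the peak — single-peaked.
Bloc 7: ranking walks positions 5-4-1-2-3; A is ranked above E even though E lies between A and the peak G on the axis — preferences dip and rise again. Not single-peaked.
Bloc 8: ranking walks positions 4-3-5-1-2; A is ranked above C even though C lies between A and the peak D on the axis — preferences dip and rise again. Not single-peaked.
Bloc 2 violates single-peakedness, so the profile is not single-peaked on this axis.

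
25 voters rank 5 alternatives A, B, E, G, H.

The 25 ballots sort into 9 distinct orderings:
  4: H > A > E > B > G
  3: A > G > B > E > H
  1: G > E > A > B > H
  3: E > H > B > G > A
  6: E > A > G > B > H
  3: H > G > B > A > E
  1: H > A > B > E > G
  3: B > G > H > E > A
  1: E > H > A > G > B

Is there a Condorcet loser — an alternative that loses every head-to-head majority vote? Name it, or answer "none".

none

Head-to-head results (25 voters):
A vs B: A, 16–9.
A vs E: A preferred on 4+3+3+1 = 11 ballots; E wins 14–11.
A vs G: 15 to 10, A.
A–H: H 15–10.
B vs E: 3+3+1+3 = 10 for B, 15 for E — E by 15–10.
B vs G: 4+3+1+3 = 11 for B, 14 for G — G by 14–11.
B vs H: B preferred on 3+1+6+3 = 13 ballots; B wins 13–12.
E vs G: E preferred on 4+3+6+1+1 = 15 ballots; E wins 15–10.
E vs H: 14 to 11, E.
G vs H: 13 to 12, G.
No alternative is winless: A beats B; B beats H; E beats A; G beats B; H beats A. There is no Condorcet loser.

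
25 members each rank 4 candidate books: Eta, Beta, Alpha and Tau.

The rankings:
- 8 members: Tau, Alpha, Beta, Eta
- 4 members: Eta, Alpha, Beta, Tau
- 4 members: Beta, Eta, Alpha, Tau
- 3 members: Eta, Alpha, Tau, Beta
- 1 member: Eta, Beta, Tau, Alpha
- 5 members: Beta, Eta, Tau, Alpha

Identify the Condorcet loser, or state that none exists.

none

Pairwise majorities:
Eta vs Beta: Beta wins 17–8.
Eta–Alpha: Eta 17–8.
Eta vs Tau: 17 to 8, Eta.
Beta vs Alpha: 4+1+5 = 10 for Beta, 15 for Alpha — Alpha by 15–10.
Beta vs Tau: Beta wins 14–11.
Alpha vs Tau: Alpha is ranked higher on 4+4+3 = 11 ballots, Tau on 14. Tau wins 14–11.
No book is winless: Eta beats Alpha; Beta beats Eta; Alpha beats Beta; Tau beats Alpha. There is no Condorcet loser.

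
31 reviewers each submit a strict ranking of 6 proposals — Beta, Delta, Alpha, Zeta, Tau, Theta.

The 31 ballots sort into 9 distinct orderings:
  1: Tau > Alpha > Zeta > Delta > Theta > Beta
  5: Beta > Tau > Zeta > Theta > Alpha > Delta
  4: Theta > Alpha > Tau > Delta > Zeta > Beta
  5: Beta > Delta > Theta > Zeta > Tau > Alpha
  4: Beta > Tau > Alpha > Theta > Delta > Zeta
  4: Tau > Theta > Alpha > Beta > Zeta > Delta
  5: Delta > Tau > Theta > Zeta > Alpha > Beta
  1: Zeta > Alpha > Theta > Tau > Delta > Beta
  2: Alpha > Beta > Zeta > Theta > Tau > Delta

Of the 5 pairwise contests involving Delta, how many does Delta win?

Delta against each rival (31 reviewers):
Delta vs Beta: Beta wins 20–11.
Delta–Alpha: Alpha 21–10.
Delta vs Zeta: Delta is ranked higher on 4+5+4+5 = 18 ballots, Zeta on 13. Delta wins 18–13.
Delta vs Tau: Tau, 21–10.
Delta vs Theta: Delta preferred on 1+5+5 = 11 ballots; Theta wins 20–11.
Delta beats Zeta; loses to Beta, Alpha, Tau, Theta — 1 pairwise win.

1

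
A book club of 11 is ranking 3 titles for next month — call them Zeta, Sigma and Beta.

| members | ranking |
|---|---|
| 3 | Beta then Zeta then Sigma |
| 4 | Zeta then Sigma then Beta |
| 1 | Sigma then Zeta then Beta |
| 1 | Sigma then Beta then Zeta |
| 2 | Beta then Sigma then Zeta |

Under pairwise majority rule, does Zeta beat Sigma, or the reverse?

Zeta

Ballots ranking Zeta above Sigma: 3 + 4 = 7.
Ballots ranking Sigma above Zeta: 11 − 7 = 4.
Zeta wins the head-to-head 7–4.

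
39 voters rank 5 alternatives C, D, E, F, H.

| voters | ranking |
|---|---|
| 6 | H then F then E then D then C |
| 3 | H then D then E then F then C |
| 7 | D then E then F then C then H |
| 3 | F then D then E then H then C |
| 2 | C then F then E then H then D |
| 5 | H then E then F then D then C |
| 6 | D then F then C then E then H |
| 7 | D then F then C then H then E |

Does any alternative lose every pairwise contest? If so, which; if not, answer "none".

none

Pairwise majorities:
C vs D: C preferred on 2 ballots; D wins 37–2.
C vs E: C is ranked higher on 2+6+7 = 15 ballots, E on 24. E wins 24–15.
C–F: F 37–2.
C vs H: C is ranked higher on 7+2+6+7 = 22 ballots, H on 17. C wins 22–17.
D vs E: D, 26–13.
D vs F: D preferred on 3+7+6+7 = 23 ballots; D wins 23–16.
D vs H: D preferred on 7+3+6+7 = 23 ballots; D wins 23–16.
E–F: F 24–15.
E vs H: 18 to 21, H.
F–H: F 25–14.
Each alternative has at least one pairwise win (C beats H; D beats C; E beats C; F beats C; H beats E) — no Condorcet loser.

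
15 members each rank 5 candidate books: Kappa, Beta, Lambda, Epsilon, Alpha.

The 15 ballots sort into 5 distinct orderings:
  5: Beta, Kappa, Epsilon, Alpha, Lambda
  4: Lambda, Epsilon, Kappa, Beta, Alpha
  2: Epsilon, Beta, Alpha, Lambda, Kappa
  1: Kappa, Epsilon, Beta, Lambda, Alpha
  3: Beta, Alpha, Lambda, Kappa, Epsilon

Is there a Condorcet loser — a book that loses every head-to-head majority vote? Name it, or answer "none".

Head-to-head results (15 members):
Kappa vs Beta: Kappa is ranked higher on 4+1 = 5 ballots, Beta on 10. Beta wins 10–5.
Kappa vs Lambda: Lambda wins 9–6.
Kappa vs Epsilon: Kappa, 9–6.
Kappa–Alpha: Kappa 10–5.
Beta–Lambda: Beta 11–4.
Beta vs Epsilon: Beta preferred on 5+3 = 8 ballots; Beta wins 8–7.
Beta vs Alpha: Beta, 15–0.
Lambda vs Epsilon: 7 to 8, Epsilon.
Lambda–Alpha: Alpha 10–5.
Epsilon–Alpha: Epsilon 12–3.
Every book wins at least one matchup (Kappa beats Epsilon; Beta beats Kappa; Lambda beats Kappa; Epsilon beats Lambda; Alpha beats Lambda), so there is no Condorcet loser.

none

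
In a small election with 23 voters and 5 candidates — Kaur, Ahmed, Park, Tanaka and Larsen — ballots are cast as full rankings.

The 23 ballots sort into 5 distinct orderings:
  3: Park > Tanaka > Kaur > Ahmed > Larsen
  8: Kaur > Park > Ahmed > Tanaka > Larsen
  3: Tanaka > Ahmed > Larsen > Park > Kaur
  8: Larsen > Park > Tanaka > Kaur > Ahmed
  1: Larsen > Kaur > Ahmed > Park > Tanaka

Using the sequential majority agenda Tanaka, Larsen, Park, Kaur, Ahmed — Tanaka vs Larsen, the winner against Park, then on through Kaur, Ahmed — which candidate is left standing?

Round 1: Tanaka vs Larsen — 14–9, Tanaka advances.
Round 2: Tanaka vs Park — 3–20, Park advances.
Round 3: Park vs Kaur — 14–9, Park advances.
Round 4: Park vs Ahmed — 19–4, Park advances.
Park survives the agenda.

Park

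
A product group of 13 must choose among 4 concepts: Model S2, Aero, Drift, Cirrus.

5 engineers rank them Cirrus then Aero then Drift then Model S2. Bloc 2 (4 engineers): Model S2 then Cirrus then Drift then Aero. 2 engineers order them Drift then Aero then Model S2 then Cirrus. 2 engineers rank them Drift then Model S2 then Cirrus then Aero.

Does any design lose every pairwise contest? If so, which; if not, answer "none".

Head-to-head results (13 engineers):
Model S2 vs Aero: Model S2 is ranked higher on 4+2 = 6 ballots, Aero on 7. Aero wins 7–6.
Model S2 vs Drift: 4 for Model S2, 9 for Drift — Drift by 9–4.
Model S2–Cirrus: Model S2 8–5.
Aero vs Drift: Drift, 8–5.
Aero–Cirrus: Cirrus 11–2.
Drift vs Cirrus: 2+2 = 4 for Drift, 9 for Cirrus — Cirrus by 9–4.
Every design wins at least one matchup (Model S2 beats Cirrus; Aero beats Model S2; Drift beats Model S2; Cirrus beats Aero), so there is no Condorcet loser.

none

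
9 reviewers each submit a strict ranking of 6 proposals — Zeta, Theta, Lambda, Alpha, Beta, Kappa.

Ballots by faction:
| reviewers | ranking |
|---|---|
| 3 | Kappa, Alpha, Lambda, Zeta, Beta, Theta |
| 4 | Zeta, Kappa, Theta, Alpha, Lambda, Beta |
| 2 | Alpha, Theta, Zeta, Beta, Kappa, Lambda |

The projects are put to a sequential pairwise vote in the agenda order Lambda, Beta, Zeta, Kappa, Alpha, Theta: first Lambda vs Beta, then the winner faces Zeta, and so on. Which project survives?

Round 1: Lambda vs Beta — 7–2, Lambda advances.
Round 2: Lambda vs Zeta — 3–6, Zeta advances.
Round 3: Zeta vs Kappa — 6–3, Zeta advances.
Round 4: Zeta vs Alpha — 4–5, Alpha advances.
Round 5: Alpha vs Theta — 5–4, Alpha advances.
Alpha survives the agenda.

Alpha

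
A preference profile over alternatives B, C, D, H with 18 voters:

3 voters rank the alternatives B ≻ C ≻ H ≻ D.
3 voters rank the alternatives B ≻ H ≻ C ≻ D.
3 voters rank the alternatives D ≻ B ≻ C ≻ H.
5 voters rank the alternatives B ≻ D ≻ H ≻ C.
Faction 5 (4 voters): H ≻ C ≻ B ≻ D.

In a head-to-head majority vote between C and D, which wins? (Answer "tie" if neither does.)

C

Ballots ranking C above D: 3 + 3 + 4 = 10.
Ballots ranking D above C: 18 − 10 = 8.
C wins the head-to-head 10–8.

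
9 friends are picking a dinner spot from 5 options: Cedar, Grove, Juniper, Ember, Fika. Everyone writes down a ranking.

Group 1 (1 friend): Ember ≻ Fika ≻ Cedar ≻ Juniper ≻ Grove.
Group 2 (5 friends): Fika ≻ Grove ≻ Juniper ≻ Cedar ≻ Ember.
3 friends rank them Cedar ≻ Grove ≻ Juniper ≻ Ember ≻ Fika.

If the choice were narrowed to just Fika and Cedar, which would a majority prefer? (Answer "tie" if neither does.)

Fika

Ballots ranking Fika above Cedar: 1 + 5 = 6.
Ballots ranking Cedar above Fika: 9 − 6 = 3.
Fika wins the head-to-head 6–3.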